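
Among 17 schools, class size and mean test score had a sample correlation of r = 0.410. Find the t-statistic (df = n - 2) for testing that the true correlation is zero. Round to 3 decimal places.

1 − r² = 1 − 0.168100 = 0.831900;  √(1−r²) = 0.912086
√(n−2) = √15 = 3.872983
t = r·√(n−2)/√(1−r²) = 0.410 · 3.872983 / 0.912086 = 1.741

1.741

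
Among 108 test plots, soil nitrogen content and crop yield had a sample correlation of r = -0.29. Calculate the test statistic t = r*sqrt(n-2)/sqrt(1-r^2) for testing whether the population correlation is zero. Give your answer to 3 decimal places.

-3.120

1 − r² = 1 − 0.0841 = 0.9159;  √(1−r²) = 0.957027
√(n−2) = √106 = 10.295630
t = r·√(n−2)/√(1−r²) = -0.29 · 10.295630 / 0.957027 = -3.120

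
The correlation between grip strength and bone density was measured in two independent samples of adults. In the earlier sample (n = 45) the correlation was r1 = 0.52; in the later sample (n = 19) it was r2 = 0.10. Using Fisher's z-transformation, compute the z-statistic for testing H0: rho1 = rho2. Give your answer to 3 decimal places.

Fisher z-transforms: z1 = atanh(0.52) = 0.576340, z2 = atanh(0.10) = 0.100335; difference d = 0.476005
Var(d) = 1/42 + 1/16 = 0.0238095 + 0.0625000 = 0.0863095
z = d/√Var(d) = 0.476005 / √0.0863095 = 0.476005 / 0.293785 = 1.620

1.620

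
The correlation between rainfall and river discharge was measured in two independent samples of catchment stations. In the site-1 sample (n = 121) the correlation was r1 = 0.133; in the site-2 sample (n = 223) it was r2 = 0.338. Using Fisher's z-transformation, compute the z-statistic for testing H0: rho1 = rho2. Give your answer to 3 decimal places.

-1.911

z1 = atanh(0.133) = 0.133793,  z2 = atanh(0.338) = 0.351833
SE = √(1/(n1−3) + 1/(n2−3)) = √(1/118 + 1/220) = √(0.0084746 + 0.0045455) = √0.0130201 = 0.114106
z = (z1 − z2)/SE = (0.133793 − 0.351833) / 0.114106 = -0.218040 / 0.114106 = -1.911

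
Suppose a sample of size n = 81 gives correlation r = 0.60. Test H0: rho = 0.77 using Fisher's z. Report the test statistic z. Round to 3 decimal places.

-2.890

Fisher z: atanh(0.60) = 0.693147, atanh(0.77) = 1.020328
z = (z_r − z_0)·√(n−3) = (0.693147 − 1.020328)·√78 = -0.327181 · 8.831761 = -2.890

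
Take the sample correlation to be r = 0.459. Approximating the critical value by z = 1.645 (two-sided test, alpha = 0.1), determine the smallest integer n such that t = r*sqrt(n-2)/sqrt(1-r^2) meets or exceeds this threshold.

Need r·√(n−2)/√(1−r²) ≥ 1.645
√(n−2) ≥ 1.645·√(1−0.210681) / 0.459 = 1.645·0.888436 / 0.459 = 3.1840
n−2 ≥ 10.1379  ⇒  n ≥ 12.1379
Smallest integer n = 13

13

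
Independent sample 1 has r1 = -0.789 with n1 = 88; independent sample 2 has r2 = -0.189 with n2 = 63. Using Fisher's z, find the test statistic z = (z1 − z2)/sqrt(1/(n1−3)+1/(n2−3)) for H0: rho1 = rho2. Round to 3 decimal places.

-5.204

z1 = atanh(-0.789) = -1.068777,  z2 = atanh(-0.189) = -0.191300
SE = √(1/(n1−3) + 1/(n2−3)) = √(1/85 + 1/60) = √(0.0117647 + 0.0166667) = √0.0284314 = 0.168616
z = (z1 − z2)/SE = (-1.068777 − (-0.191300)) / 0.168616 = -0.877477 / 0.168616 = -5.204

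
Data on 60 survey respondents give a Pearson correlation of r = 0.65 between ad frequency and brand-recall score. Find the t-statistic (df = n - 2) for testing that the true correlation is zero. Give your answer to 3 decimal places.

t = r·√(n−2) / √(1−r²) with r = 0.65, n = 60
  = 0.65·√58 / √(1 − 0.4225)
  = 0.65·7.615773 / 0.759934
  = 4.950252 / 0.759934 = 6.514

6.514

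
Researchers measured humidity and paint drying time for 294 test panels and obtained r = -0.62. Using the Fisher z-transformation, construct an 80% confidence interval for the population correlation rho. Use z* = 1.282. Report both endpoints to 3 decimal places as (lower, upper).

z_r = atanh(-0.62) = -0.725005;  SE = 1/√(n−3) = 1/√291 = 0.058621
z-limits: -0.725005 ± 1.282·0.058621 = -0.725005 ± 0.075152 = [-0.800157, -0.649853]
ρ-limits: (tanh -0.800157, tanh -0.649853) = (-0.664, -0.572)

(-0.664, -0.572)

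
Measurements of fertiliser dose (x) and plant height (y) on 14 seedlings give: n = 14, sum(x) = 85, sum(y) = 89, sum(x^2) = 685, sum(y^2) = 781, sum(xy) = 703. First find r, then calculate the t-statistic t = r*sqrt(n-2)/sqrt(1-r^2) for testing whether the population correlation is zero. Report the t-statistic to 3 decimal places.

5.662

S_xy = nΣxy − ΣxΣy = 14·703 − 85·89 = 9842 − 7565 = 2277
S_xx = nΣx² − (Σx)² = 14·685 − 85² = 9590 − 7225 = 2365
S_yy = nΣy² − (Σy)² = 14·781 − 89² = 10934 − 7921 = 3013
r = S_xy / √(S_xx·S_yy) = 2277 / √(2365·3013) = 2277 / √7125745 = 2277 / 2669.4091 = 0.8530
t = r·√(n−2)/√(1−r²) = 0.8530·√12 / √(1−0.727609) = 2.954879 / 0.521911 = 5.662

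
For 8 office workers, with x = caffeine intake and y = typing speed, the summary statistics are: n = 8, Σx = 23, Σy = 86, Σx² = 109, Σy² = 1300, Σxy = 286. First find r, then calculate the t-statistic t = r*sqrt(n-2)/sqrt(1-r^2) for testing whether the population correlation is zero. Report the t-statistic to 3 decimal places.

S_xy = nΣxy − ΣxΣy = 8·286 − 23·86 = 2288 − 1978 = 310
S_xx = nΣx² − (Σx)² = 8·109 − 23² = 872 − 529 = 343
S_yy = nΣy² − (Σy)² = 8·1300 − 86² = 10400 − 7396 = 3004
r = S_xy / √(S_xx·S_yy) = 310 / √(343·3004) = 310 / √1030372 = 310 / 1015.0724 = 0.3054
t = r·√(n−2)/√(1−r²) = 0.3054·√6 / √(1−0.093269) = 0.748074 / 0.952224 = 0.786

0.786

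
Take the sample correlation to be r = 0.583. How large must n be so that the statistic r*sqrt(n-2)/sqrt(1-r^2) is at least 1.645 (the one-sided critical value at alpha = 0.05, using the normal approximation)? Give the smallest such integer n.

8

Need r·√(n−2)/√(1−r²) ≥ 1.645
√(n−2) ≥ 1.645·√(1−0.339889) / 0.583 = 1.645·0.812472 / 0.583 = 2.2925
n−2 ≥ 5.2556  ⇒  n ≥ 7.2556
Smallest integer n = 8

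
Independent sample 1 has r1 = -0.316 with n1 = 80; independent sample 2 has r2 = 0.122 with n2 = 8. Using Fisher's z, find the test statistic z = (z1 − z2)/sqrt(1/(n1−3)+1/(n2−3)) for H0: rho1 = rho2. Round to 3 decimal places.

-0.975

Fisher z-transforms: z1 = atanh(-0.316) = -0.327197, z2 = atanh(0.122) = 0.122611; difference d = -0.449808
Var(d) = 1/77 + 1/5 = 0.0129870 + 0.2000000 = 0.2129870
z = d/√Var(d) = -0.449808 / √0.2129870 = -0.449808 / 0.461505 = -0.975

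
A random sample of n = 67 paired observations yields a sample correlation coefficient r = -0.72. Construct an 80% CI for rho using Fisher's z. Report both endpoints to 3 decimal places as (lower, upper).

z_r = atanh(-0.72) = -0.907645;  SE = 1/√(n−3) = 1/√64 = 0.125000
z-limits: -0.907645 ± 1.282·0.125000 = -0.907645 ± 0.160250 = [-1.067895, -0.747395]
ρ-limits: (tanh -1.067895, tanh -0.747395) = (-0.789, -0.634)

(-0.789, -0.634)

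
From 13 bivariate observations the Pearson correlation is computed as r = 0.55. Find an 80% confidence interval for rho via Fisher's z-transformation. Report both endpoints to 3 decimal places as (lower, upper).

Fisher z: z_r = atanh(r) = ½·ln((1+0.55)/(1−0.55)) = 0.618381
SE(z) = 1/√(n−3) = 1/√10 = 0.316228
80% ⇒ z* = 1.282; margin = 1.282·0.316228 = 0.405404
CI on z-scale: (0.212977, 1.023785)
Back-transform: tanh(0.212977) = 0.209814, tanh(1.023785) = 0.771404

(0.210, 0.771)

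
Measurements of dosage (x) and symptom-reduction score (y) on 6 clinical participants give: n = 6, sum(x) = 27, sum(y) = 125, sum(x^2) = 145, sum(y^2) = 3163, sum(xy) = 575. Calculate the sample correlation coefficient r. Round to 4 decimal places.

0.1091

Numerator: nΣxy − (Σx)(Σy) = 6·575 − (27)(125) = 75
Denominator: √[(nΣx²−(Σx)²)(nΣy²−(Σy)²)]
  nΣx²−(Σx)² = 6·145 − 729 = 141;  nΣy²−(Σy)² = 6·3163 − 15625 = 3353
  √(141·3353) = √472773 = 687.5849
r = 75 / 687.5849 = 0.1091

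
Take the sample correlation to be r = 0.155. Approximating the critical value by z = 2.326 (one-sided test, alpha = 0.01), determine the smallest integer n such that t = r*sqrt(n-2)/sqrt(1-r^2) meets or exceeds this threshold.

Need r·√(n−2)/√(1−r²) ≥ 2.326
√(n−2) ≥ 2.326·√(1−0.024025) / 0.155 = 2.326·0.987914 / 0.155 = 14.8251
n−2 ≥ 219.7836  ⇒  n ≥ 221.7836
Smallest integer n = 222

222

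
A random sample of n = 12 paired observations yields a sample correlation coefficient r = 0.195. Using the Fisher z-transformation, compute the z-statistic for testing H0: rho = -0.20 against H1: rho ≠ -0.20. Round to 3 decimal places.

Fisher z: atanh(0.195) = 0.197530, atanh(-0.20) = -0.202733
z = (z_r − z_0)·√(n−3) = (0.197530 − (-0.202733))·√9 = 0.400263 · 3.000000 = 1.201

1.201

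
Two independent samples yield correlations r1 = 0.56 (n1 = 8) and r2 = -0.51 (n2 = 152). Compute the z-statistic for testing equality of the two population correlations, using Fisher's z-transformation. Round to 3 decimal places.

2.630

Fisher z-transforms: z1 = atanh(0.56) = 0.632833, z2 = atanh(-0.51) = -0.562730; difference d = 1.195563
Var(d) = 1/5 + 1/149 = 0.2000000 + 0.0067114 = 0.2067114
z = d/√Var(d) = 1.195563 / √0.2067114 = 1.195563 / 0.454655 = 2.630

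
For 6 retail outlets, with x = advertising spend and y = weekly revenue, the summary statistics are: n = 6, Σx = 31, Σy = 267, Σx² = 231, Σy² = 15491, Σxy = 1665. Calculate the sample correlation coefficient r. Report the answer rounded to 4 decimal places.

0.5646

Numerator: nΣxy − (Σx)(Σy) = 6·1665 − (31)(267) = 1713
Denominator: √[(nΣx²−(Σx)²)(nΣy²−(Σy)²)]
  nΣx²−(Σx)² = 6·231 − 961 = 425;  nΣy²−(Σy)² = 6·15491 − 71289 = 21657
  √(425·21657) = √9204225 = 3033.8466
r = 1713 / 3033.8466 = 0.5646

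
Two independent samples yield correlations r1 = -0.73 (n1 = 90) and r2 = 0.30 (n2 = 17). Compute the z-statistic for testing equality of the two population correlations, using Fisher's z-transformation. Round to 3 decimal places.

-4.300

Fisher z-transforms: z1 = atanh(-0.73) = -0.928727, z2 = atanh(0.30) = 0.309520; difference d = -1.238247
Var(d) = 1/87 + 1/14 = 0.0114943 + 0.0714286 = 0.0829229
z = d/√Var(d) = -1.238247 / √0.0829229 = -1.238247 / 0.287963 = -4.300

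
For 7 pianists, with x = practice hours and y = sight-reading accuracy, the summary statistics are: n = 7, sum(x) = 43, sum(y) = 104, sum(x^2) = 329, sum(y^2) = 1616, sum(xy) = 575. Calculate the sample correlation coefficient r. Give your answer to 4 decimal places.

-0.9420

Numerator: nΣxy − (Σx)(Σy) = 7·575 − (43)(104) = -447
Denominator: √[(nΣx²−(Σx)²)(nΣy²−(Σy)²)]
  nΣx²−(Σx)² = 7·329 − 1849 = 454;  nΣy²−(Σy)² = 7·1616 − 10816 = 496
  √(454·496) = √225184 = 474.5356
r = -447 / 474.5356 = -0.9420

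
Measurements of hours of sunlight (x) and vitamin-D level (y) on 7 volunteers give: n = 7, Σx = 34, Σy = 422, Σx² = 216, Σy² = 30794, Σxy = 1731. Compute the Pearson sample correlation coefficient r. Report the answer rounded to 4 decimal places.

Numerator: nΣxy − (Σx)(Σy) = 7·1731 − (34)(422) = -2231
Denominator: √[(nΣx²−(Σx)²)(nΣy²−(Σy)²)]
  nΣx²−(Σx)² = 7·216 − 1156 = 356;  nΣy²−(Σy)² = 7·30794 − 178084 = 37474
  √(356·37474) = √13340744 = 3652.4983
r = -2231 / 3652.4983 = -0.6108

-0.6108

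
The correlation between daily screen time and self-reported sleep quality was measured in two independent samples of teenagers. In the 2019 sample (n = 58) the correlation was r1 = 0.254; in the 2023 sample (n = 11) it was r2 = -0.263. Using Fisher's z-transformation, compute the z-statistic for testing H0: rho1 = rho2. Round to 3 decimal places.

Fisher z-transforms: z1 = atanh(0.254) = 0.259684, z2 = atanh(-0.263) = -0.269329; difference d = 0.529013
Var(d) = 1/55 + 1/8 = 0.0181818 + 0.1250000 = 0.1431818
z = d/√Var(d) = 0.529013 / √0.1431818 = 0.529013 / 0.378394 = 1.398

1.398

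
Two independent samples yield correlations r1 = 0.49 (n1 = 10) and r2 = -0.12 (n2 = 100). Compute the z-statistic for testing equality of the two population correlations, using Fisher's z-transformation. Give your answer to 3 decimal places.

1.678

z1 = atanh(0.49) = 0.536060,  z2 = atanh(-0.12) = -0.120581
SE = √(1/(n1−3) + 1/(n2−3)) = √(1/7 + 1/97) = √(0.1428571 + 0.0103093) = √0.1531664 = 0.391365
z = (z1 − z2)/SE = (0.536060 − (-0.120581)) / 0.391365 = 0.656641 / 0.391365 = 1.678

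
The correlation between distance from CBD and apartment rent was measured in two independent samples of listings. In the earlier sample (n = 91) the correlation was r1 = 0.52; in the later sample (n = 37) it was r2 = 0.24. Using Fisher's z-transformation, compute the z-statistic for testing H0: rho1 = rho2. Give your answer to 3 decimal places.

z1 = atanh(0.52) = 0.576340,  z2 = atanh(0.24) = 0.244774
SE = √(1/(n1−3) + 1/(n2−3)) = √(1/88 + 1/34) = √(0.0113636 + 0.0294118) = √0.0407754 = 0.201929
z = (z1 − z2)/SE = (0.576340 − 0.244774) / 0.201929 = 0.331566 / 0.201929 = 1.642

1.642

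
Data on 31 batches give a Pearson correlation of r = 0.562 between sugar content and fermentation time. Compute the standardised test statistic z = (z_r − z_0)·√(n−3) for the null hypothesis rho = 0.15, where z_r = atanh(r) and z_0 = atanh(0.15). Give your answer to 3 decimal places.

2.564

z_r = atanh(0.562) = 0.635752,  z_0 = atanh(0.15) = 0.151140
SE = 1/√(n−3) = 1/√28 = 0.188982
z = (z_r − z_0)/SE = (0.635752 − 0.151140) / 0.188982 = 0.484612 / 0.188982 = 2.564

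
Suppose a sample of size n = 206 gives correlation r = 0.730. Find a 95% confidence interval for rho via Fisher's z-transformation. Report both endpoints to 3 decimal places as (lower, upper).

Fisher z: z_r = atanh(r) = ½·ln((1+0.730)/(1−0.730)) = 0.928727
SE(z) = 1/√(n−3) = 1/√203 = 0.070186
95% ⇒ z* = 1.960; margin = 1.960·0.070186 = 0.137565
CI on z-scale: (0.791162, 1.066292)
Back-transform: tanh(0.791162) = 0.659067, tanh(1.066292) = 0.788060

(0.659, 0.788)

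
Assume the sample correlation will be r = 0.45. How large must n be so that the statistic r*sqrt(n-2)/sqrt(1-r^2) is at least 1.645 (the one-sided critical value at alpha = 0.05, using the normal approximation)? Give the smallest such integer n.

r√(n−2)/√(1−r²) ≥ 1.645  ⇔  n−2 ≥ (1.645)²·(1−r²)/r²
(1−r²)/r² = (1−0.2025)/0.2025 = 3.9383
n ≥ 2 + 2.706025·3.9383 = 2 + 10.6571 = 12.6571
⌈12.6571⌉ = 13

13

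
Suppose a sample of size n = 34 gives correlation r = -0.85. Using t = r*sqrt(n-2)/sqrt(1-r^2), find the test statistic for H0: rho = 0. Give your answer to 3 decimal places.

1 − r² = 1 − 0.7225 = 0.2775;  √(1−r²) = 0.526783
√(n−2) = √32 = 5.656854
t = r·√(n−2)/√(1−r²) = -0.85 · 5.656854 / 0.526783 = -9.128

-9.128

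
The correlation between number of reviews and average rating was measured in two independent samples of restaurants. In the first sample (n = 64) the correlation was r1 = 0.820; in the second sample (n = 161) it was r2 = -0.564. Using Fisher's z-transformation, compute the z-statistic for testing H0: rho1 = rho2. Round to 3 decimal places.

z1 = atanh(0.820) = 1.156817,  z2 = atanh(-0.564) = -0.638680
SE = √(1/(n1−3) + 1/(n2−3)) = √(1/61 + 1/158) = √(0.0163934 + 0.0063291) = √0.0227225 = 0.150740
z = (z1 − z2)/SE = (1.156817 − (-0.638680)) / 0.150740 = 1.795497 / 0.150740 = 11.911

11.911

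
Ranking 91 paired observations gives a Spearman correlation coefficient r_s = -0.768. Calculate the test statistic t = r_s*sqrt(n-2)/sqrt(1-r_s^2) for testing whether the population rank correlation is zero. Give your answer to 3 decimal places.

-11.313

t = r_s·√(n−2) / √(1−r_s²) with r_s = -0.768, n = 91
  = -0.768·√89 / √(1 − 0.589824)
  = -0.768·9.433981 / 0.640450
  = -7.245297 / 0.640450 = -11.313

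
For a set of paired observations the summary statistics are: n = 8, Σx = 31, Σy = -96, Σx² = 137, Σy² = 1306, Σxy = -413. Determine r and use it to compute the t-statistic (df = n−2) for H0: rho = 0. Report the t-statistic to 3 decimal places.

S_xy = nΣxy − ΣxΣy = 8·(-413) − 31·(-96) = -3304 − (-2976) = -328
S_xx = nΣx² − (Σx)² = 8·137 − 31² = 1096 − 961 = 135
S_yy = nΣy² − (Σy)² = 8·1306 − (-96)² = 10448 − 9216 = 1232
r = S_xy / √(S_xx·S_yy) = -328 / √(135·1232) = -328 / √166320 = -328 / 407.8235 = -0.8043
t = r·√(n−2)/√(1−r²) = -0.8043·√6 / √(1−0.646898) = -1.970125 / 0.594224 = -3.315

-3.315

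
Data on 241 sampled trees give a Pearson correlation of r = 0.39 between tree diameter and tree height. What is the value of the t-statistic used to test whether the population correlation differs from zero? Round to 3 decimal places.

1 − r² = 1 − 0.1521 = 0.8479;  √(1−r²) = 0.920815
√(n−2) = √239 = 15.459625
t = r·√(n−2)/√(1−r²) = 0.39 · 15.459625 / 0.920815 = 6.548

6.548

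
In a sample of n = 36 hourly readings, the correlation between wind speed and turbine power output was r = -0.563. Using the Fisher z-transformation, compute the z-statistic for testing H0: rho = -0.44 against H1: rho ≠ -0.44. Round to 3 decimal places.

z_r = atanh(-0.563) = -0.637215,  z_0 = atanh(-0.44) = -0.472231
SE = 1/√(n−3) = 1/√33 = 0.174078
z = (z_r − z_0)/SE = (-0.637215 − (-0.472231)) / 0.174078 = -0.164984 / 0.174078 = -0.948

-0.948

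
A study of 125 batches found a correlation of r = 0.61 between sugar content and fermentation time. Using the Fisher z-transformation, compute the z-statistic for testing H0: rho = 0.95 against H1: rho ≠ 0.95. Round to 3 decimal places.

z_r = atanh(0.61) = 0.708921,  z_0 = atanh(0.95) = 1.831781
SE = 1/√(n−3) = 1/√122 = 0.090536
z = (z_r − z_0)/SE = (0.708921 − 1.831781) / 0.090536 = -1.122860 / 0.090536 = -12.402

-12.402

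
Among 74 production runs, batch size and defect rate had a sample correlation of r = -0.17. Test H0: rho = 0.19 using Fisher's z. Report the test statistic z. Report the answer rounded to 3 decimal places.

-3.067

Fisher z: atanh(-0.17) = -0.171667, atanh(0.19) = 0.192337
z = (z_r − z_0)·√(n−3) = (-0.171667 − 0.192337)·√71 = -0.364004 · 8.426150 = -3.067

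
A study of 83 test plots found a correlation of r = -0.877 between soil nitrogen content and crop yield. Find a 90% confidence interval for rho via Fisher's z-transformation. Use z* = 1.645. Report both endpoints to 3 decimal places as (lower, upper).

Fisher z: z_r = atanh(r) = ½·ln((1+(-0.877))/(1−(-0.877))) = -1.362623
SE(z) = 1/√(n−3) = 1/√80 = 0.111803
90% ⇒ z* = 1.645; margin = 1.645·0.111803 = 0.183916
CI on z-scale: (-1.546539, -1.178707)
Back-transform: tanh(-1.546539) = -0.913213, tanh(-1.178707) = -0.827043

(-0.913, -0.827)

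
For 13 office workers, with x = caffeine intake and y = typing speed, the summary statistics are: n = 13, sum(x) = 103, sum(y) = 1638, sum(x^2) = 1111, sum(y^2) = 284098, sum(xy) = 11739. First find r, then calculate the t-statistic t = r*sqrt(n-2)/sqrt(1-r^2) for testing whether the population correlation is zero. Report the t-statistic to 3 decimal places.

-0.889

Numerator: nΣxy − (Σx)(Σy) = 13·11739 − (103)(1638) = -16107
Denominator: √[(nΣx²−(Σx)²)(nΣy²−(Σy)²)]
  nΣx²−(Σx)² = 13·1111 − 10609 = 3834;  nΣy²−(Σy)² = 13·284098 − 2683044 = 1010230
  √(3834·1010230) = √3873221820 = 62235.2137
r = -16107 / 62235.2137 = -0.2588
t = r·√(n−2)/√(1−r²) = -0.2588·√11 / √(1−0.066977) = -0.858342 / 0.965931 = -0.889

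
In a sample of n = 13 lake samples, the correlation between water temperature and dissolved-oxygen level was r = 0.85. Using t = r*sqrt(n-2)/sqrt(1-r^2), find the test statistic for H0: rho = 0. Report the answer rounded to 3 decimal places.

t = r·√(n−2) / √(1−r²) with r = 0.85, n = 13
  = 0.85·√11 / √(1 − 0.7225)
  = 0.85·3.316625 / 0.526783
  = 2.819131 / 0.526783 = 5.352

5.352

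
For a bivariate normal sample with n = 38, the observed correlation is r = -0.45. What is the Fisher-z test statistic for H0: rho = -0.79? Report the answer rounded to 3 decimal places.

3.471

Fisher z: atanh(-0.45) = -0.484700, atanh(-0.79) = -1.071432
z = (z_r − z_0)·√(n−3) = (-0.484700 − (-1.071432))·√35 = 0.586732 · 5.916080 = 3.471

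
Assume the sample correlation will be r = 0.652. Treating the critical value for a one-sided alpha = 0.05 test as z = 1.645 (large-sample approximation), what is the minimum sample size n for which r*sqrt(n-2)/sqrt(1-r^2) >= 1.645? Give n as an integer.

6

Need r·√(n−2)/√(1−r²) ≥ 1.645
√(n−2) ≥ 1.645·√(1−0.425104) / 0.652 = 1.645·0.758219 / 0.652 = 1.9130
n−2 ≥ 3.6596  ⇒  n ≥ 5.6596
Smallest integer n = 6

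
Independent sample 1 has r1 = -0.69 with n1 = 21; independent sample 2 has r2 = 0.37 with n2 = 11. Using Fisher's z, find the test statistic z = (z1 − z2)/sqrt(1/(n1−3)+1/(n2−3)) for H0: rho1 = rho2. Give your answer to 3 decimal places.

-2.910

z1 = atanh(-0.69) = -0.847956,  z2 = atanh(0.37) = 0.388423
SE = √(1/(n1−3) + 1/(n2−3)) = √(1/18 + 1/8) = √(0.0555556 + 0.1250000) = √0.1805556 = 0.424918
z = (z1 − z2)/SE = (-0.847956 − 0.388423) / 0.424918 = -1.236379 / 0.424918 = -2.910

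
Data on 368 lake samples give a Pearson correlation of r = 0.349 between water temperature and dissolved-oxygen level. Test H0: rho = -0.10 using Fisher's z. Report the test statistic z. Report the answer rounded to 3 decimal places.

Fisher z: atanh(0.349) = 0.364305, atanh(-0.10) = -0.100335
z = (z_r − z_0)·√(n−3) = (0.364305 − (-0.100335))·√365 = 0.464640 · 19.104973 = 8.877

8.877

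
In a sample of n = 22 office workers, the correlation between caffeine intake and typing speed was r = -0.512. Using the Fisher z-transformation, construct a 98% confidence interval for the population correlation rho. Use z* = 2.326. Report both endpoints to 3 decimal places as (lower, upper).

Fisher z: z_r = atanh(r) = ½·ln((1+(-0.512))/(1−(-0.512))) = -0.565437
SE(z) = 1/√(n−3) = 1/√19 = 0.229416
98% ⇒ z* = 2.326; margin = 2.326·0.229416 = 0.533622
CI on z-scale: (-1.099059, -0.031815)
Back-transform: tanh(-1.099059) = -0.800161, tanh(-0.031815) = -0.031804

(-0.800, -0.032)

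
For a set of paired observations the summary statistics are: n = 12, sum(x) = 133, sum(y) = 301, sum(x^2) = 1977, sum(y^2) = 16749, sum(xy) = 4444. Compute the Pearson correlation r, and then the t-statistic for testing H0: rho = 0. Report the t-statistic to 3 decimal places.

S_xy = nΣxy − ΣxΣy = 12·4444 − 133·301 = 53328 − 40033 = 13295
S_xx = nΣx² − (Σx)² = 12·1977 − 133² = 23724 − 17689 = 6035
S_yy = nΣy² − (Σy)² = 12·16749 − 301² = 200988 − 90601 = 110387
r = S_xy / √(S_xx·S_yy) = 13295 / √(6035·110387) = 13295 / √666185545 = 13295 / 25810.5704 = 0.5151
t = r·√(n−2)/√(1−r²) = 0.5151·√10 / √(1−0.265328) = 1.628889 / 0.857130 = 1.900

1.900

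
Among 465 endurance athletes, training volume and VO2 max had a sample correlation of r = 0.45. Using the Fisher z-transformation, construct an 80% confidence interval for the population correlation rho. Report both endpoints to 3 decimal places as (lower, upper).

z_r = atanh(0.45) = 0.484700;  SE = 1/√(n−3) = 1/√462 = 0.046524
z-limits: 0.484700 ± 1.282·0.046524 = 0.484700 ± 0.059644 = [0.425056, 0.544344]
ρ-limits: (tanh 0.425056, tanh 0.544344) = (0.401, 0.496)

(0.401, 0.496)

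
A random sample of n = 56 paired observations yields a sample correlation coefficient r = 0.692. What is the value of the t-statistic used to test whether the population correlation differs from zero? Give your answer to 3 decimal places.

1 − r² = 1 − 0.478864 = 0.521136;  √(1−r²) = 0.721897
√(n−2) = √54 = 7.348469
t = r·√(n−2)/√(1−r²) = 0.692 · 7.348469 / 0.721897 = 7.044

7.044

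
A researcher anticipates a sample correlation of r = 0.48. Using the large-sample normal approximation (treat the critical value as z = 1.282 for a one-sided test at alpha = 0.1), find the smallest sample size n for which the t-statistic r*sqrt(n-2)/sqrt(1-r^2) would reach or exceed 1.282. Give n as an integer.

Need r·√(n−2)/√(1−r²) ≥ 1.282
√(n−2) ≥ 1.282·√(1−0.2304) / 0.48 = 1.282·0.877268 / 0.48 = 2.3430
n−2 ≥ 5.4896  ⇒  n ≥ 7.4896
Smallest integer n = 8

8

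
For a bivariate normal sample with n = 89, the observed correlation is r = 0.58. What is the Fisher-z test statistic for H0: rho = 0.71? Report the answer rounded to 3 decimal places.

-2.084

z_r = atanh(0.58) = 0.662463,  z_0 = atanh(0.71) = 0.887184
SE = 1/√(n−3) = 1/√86 = 0.107833
z = (z_r − z_0)/SE = (0.662463 − 0.887184) / 0.107833 = -0.224721 / 0.107833 = -2.084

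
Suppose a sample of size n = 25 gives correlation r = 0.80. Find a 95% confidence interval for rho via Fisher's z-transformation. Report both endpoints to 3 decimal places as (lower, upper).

Fisher z: z_r = atanh(r) = ½·ln((1+0.80)/(1−0.80)) = 1.098612
SE(z) = 1/√(n−3) = 1/√22 = 0.213201
95% ⇒ z* = 1.960; margin = 1.960·0.213201 = 0.417874
CI on z-scale: (0.680738, 1.516486)
Back-transform: tanh(0.680738) = 0.591999, tanh(1.516486) = 0.908083

(0.592, 0.908)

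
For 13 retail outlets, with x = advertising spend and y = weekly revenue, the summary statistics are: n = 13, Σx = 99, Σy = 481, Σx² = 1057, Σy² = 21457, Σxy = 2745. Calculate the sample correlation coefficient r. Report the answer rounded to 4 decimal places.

S_xy = nΣxy − ΣxΣy = 13·2745 − 99·481 = 35685 − 47619 = -11934
S_xx = nΣx² − (Σx)² = 13·1057 − 99² = 13741 − 9801 = 3940
S_yy = nΣy² − (Σy)² = 13·21457 − 481² = 278941 − 231361 = 47580
r = S_xy / √(S_xx·S_yy) = -11934 / √(3940·47580) = -11934 / √187465200 = -11934 / 13691.7932 = -0.8716

-0.8716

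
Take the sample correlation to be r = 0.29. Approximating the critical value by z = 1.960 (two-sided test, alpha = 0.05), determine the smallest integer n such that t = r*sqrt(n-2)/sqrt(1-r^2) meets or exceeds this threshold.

r√(n−2)/√(1−r²) ≥ 1.960  ⇔  n−2 ≥ (1.960)²·(1−r²)/r²
(1−r²)/r² = (1−0.0841)/0.0841 = 10.8906
n ≥ 2 + 3.8416·10.8906 = 2 + 41.8373 = 43.8373
⌈43.8373⌉ = 44

44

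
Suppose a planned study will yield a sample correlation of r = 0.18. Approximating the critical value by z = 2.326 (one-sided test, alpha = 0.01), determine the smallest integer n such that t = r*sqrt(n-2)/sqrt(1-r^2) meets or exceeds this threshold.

r√(n−2)/√(1−r²) ≥ 2.326  ⇔  n−2 ≥ (2.326)²·(1−r²)/r²
(1−r²)/r² = (1−0.0324)/0.0324 = 29.8642
n ≥ 2 + 5.410276·29.8642 = 2 + 161.5736 = 163.5736
⌈163.5736⌉ = 164

164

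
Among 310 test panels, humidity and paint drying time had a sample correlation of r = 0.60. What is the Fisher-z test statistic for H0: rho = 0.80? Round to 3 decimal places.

Fisher z: atanh(0.60) = 0.693147, atanh(0.80) = 1.098612
z = (z_r − z_0)·√(n−3) = (0.693147 − 1.098612)·√307 = -0.405465 · 17.521415 = -7.104

-7.104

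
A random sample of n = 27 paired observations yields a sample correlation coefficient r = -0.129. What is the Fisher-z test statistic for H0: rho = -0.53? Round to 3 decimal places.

Fisher z: atanh(-0.129) = -0.129723, atanh(-0.53) = -0.590145
z = (z_r − z_0)·√(n−3) = (-0.129723 − (-0.590145))·√24 = 0.460422 · 4.898979 = 2.256

2.256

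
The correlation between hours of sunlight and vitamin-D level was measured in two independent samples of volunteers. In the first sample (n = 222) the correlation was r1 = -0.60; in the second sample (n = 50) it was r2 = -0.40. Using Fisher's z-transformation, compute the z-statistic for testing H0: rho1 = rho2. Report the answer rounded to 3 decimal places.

z1 = atanh(-0.60) = -0.693147,  z2 = atanh(-0.40) = -0.423649
SE = √(1/(n1−3) + 1/(n2−3)) = √(1/219 + 1/47) = √(0.0045662 + 0.0212766) = √0.0258428 = 0.160757
z = (z1 − z2)/SE = (-0.693147 − (-0.423649)) / 0.160757 = -0.269498 / 0.160757 = -1.676

-1.676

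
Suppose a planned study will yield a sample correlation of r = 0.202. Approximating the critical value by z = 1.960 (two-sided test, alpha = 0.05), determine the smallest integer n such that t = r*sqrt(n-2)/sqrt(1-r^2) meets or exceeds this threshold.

Need r·√(n−2)/√(1−r²) ≥ 1.960
√(n−2) ≥ 1.960·√(1−0.040804) / 0.202 = 1.960·0.979386 / 0.202 = 9.5030
n−2 ≥ 90.3070  ⇒  n ≥ 92.3070
Smallest integer n = 93

93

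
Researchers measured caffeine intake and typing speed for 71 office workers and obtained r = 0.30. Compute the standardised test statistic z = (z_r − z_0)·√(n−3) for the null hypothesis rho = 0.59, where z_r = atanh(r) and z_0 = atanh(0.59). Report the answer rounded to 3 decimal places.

z_r = atanh(0.30) = 0.309520,  z_0 = atanh(0.59) = 0.677666
SE = 1/√(n−3) = 1/√68 = 0.121268
z = (z_r − z_0)/SE = (0.309520 − 0.677666) / 0.121268 = -0.368146 / 0.121268 = -3.036

-3.036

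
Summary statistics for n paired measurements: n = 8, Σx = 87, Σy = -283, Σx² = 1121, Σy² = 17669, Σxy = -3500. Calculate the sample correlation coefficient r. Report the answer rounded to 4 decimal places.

Numerator: nΣxy − (Σx)(Σy) = 8·(-3500) − (87)(-283) = -3379
Denominator: √[(nΣx²−(Σx)²)(nΣy²−(Σy)²)]
  nΣx²−(Σx)² = 8·1121 − 7569 = 1399;  nΣy²−(Σy)² = 8·17669 − 80089 = 61263
  √(1399·61263) = √85706937 = 9257.8041
r = -3379 / 9257.8041 = -0.3650

-0.3650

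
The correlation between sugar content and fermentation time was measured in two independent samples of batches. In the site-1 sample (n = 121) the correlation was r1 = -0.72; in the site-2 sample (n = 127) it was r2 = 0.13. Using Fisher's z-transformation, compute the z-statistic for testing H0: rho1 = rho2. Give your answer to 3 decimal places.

-8.074

z1 = atanh(-0.72) = -0.907645,  z2 = atanh(0.13) = 0.130740
SE = √(1/(n1−3) + 1/(n2−3)) = √(1/118 + 1/124) = √(0.0084746 + 0.0080645) = √0.0165391 = 0.128604
z = (z1 − z2)/SE = (-0.907645 − 0.130740) / 0.128604 = -1.038385 / 0.128604 = -8.074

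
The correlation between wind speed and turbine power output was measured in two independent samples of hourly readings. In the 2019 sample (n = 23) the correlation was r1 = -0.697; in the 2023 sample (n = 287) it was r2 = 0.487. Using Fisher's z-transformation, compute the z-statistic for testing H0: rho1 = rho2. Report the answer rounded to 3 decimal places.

-6.024

Fisher z-transforms: z1 = atanh(-0.697) = -0.861442, z2 = atanh(0.487) = 0.532120; difference d = -1.393562
Var(d) = 1/20 + 1/284 = 0.0500000 + 0.0035211 = 0.0535211
z = d/√Var(d) = -1.393562 / √0.0535211 = -1.393562 / 0.231346 = -6.024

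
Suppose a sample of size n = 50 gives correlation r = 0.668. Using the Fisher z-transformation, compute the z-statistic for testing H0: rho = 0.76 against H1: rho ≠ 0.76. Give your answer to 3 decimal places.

z_r = atanh(0.668) = 0.807123,  z_0 = atanh(0.76) = 0.996215
SE = 1/√(n−3) = 1/√47 = 0.145865
z = (z_r − z_0)/SE = (0.807123 − 0.996215) / 0.145865 = -0.189092 / 0.145865 = -1.296

-1.296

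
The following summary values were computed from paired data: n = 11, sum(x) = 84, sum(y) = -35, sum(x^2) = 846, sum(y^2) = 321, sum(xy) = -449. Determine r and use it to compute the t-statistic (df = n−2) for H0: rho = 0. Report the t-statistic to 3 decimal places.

Numerator: nΣxy − (Σx)(Σy) = 11·(-449) − (84)(-35) = -1999
Denominator: √[(nΣx²−(Σx)²)(nΣy²−(Σy)²)]
  nΣx²−(Σx)² = 11·846 − 7056 = 2250;  nΣy²−(Σy)² = 11·321 − 1225 = 2306
  √(2250·2306) = √5188500 = 2277.8279
r = -1999 / 2277.8279 = -0.8776
t = r·√(n−2)/√(1−r²) = -0.8776·√9 / √(1−0.770182) = -2.632800 / 0.479393 = -5.492

-5.492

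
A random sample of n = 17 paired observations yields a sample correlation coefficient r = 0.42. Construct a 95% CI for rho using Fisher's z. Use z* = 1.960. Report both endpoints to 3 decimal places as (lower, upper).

(-0.076, 0.749)

z_r = atanh(0.42) = 0.447692;  SE = 1/√(n−3) = 1/√14 = 0.267261
z-limits: 0.447692 ± 1.960·0.267261 = 0.447692 ± 0.523832 = [-0.076140, 0.971524]
ρ-limits: (tanh -0.076140, tanh 0.971524) = (-0.076, 0.749)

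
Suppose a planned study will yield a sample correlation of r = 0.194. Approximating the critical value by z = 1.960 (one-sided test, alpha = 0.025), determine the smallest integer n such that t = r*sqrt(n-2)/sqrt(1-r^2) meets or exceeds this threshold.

Need r·√(n−2)/√(1−r²) ≥ 1.960
√(n−2) ≥ 1.960·√(1−0.037636) / 0.194 = 1.960·0.981002 / 0.194 = 9.9112
n−2 ≥ 98.2319  ⇒  n ≥ 100.2319
Smallest integer n = 101

101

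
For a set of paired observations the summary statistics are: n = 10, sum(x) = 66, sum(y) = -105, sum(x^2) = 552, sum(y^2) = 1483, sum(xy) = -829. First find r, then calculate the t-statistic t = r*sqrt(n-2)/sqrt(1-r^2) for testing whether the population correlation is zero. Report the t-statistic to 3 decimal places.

S_xy = nΣxy − ΣxΣy = 10·(-829) − 66·(-105) = -8290 − (-6930) = -1360
S_xx = nΣx² − (Σx)² = 10·552 − 66² = 5520 − 4356 = 1164
S_yy = nΣy² − (Σy)² = 10·1483 − (-105)² = 14830 − 11025 = 3805
r = S_xy / √(S_xx·S_yy) = -1360 / √(1164·3805) = -1360 / √4429020 = -1360 / 2104.5237 = -0.6462
t = r·√(n−2)/√(1−r²) = -0.6462·√8 / √(1−0.417574) = -1.827730 / 0.763168 = -2.395

-2.395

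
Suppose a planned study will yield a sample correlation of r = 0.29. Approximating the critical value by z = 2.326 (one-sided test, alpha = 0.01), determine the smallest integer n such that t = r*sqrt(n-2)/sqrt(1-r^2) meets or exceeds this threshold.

Need r·√(n−2)/√(1−r²) ≥ 2.326
√(n−2) ≥ 2.326·√(1−0.0841) / 0.29 = 2.326·0.957027 / 0.29 = 7.6760
n−2 ≥ 58.9210  ⇒  n ≥ 60.9210
Smallest integer n = 61

61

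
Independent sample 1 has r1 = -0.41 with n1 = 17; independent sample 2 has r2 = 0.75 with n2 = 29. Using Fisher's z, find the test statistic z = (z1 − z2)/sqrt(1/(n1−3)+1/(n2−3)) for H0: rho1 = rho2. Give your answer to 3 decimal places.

-4.249

Fisher z-transforms: z1 = atanh(-0.41) = -0.435611, z2 = atanh(0.75) = 0.972955; difference d = -1.408566
Var(d) = 1/14 + 1/26 = 0.0714286 + 0.0384615 = 0.1098901
z = d/√Var(d) = -1.408566 / √0.1098901 = -1.408566 / 0.331497 = -4.249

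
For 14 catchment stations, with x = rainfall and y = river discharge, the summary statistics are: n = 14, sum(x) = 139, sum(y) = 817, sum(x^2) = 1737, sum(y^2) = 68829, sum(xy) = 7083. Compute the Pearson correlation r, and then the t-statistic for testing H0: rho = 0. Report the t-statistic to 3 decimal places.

S_xy = nΣxy − ΣxΣy = 14·7083 − 139·817 = 99162 − 113563 = -14401
S_xx = nΣx² − (Σx)² = 14·1737 − 139² = 24318 − 19321 = 4997
S_yy = nΣy² − (Σy)² = 14·68829 − 817² = 963606 − 667489 = 296117
r = S_xy / √(S_xx·S_yy) = -14401 / √(4997·296117) = -14401 / √1479696649 = -14401 / 38466.8253 = -0.3744
t = r·√(n−2)/√(1−r²) = -0.3744·√12 / √(1−0.140175) = -1.296960 / 0.927267 = -1.399

-1.399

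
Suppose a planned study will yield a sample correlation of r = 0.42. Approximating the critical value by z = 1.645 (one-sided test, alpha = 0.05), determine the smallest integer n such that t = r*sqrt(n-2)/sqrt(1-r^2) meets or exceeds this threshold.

15

r√(n−2)/√(1−r²) ≥ 1.645  ⇔  n−2 ≥ (1.645)²·(1−r²)/r²
(1−r²)/r² = (1−0.1764)/0.1764 = 4.6689
n ≥ 2 + 2.706025·4.6689 = 2 + 12.6342 = 14.6342
⌈14.6342⌉ = 15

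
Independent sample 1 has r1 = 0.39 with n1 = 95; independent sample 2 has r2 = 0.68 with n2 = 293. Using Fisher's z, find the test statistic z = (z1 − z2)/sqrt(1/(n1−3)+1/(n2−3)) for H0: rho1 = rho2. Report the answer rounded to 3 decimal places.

Fisher z-transforms: z1 = atanh(0.39) = 0.411800, z2 = atanh(0.68) = 0.829114; difference d = -0.417314
Var(d) = 1/92 + 1/290 = 0.0108696 + 0.0034483 = 0.0143179
z = d/√Var(d) = -0.417314 / √0.0143179 = -0.417314 / 0.119657 = -3.488

-3.488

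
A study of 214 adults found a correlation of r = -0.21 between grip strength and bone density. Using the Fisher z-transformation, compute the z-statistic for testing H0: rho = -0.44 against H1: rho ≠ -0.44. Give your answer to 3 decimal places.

3.763

Fisher z: atanh(-0.21) = -0.213171, atanh(-0.44) = -0.472231
z = (z_r − z_0)·√(n−3) = (-0.213171 − (-0.472231))·√211 = 0.259060 · 14.525839 = 3.763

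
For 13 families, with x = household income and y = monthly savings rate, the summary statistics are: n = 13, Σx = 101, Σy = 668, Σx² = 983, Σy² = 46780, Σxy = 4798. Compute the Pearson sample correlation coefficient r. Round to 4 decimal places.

S_xy = nΣxy − ΣxΣy = 13·4798 − 101·668 = 62374 − 67468 = -5094
S_xx = nΣx² − (Σx)² = 13·983 − 101² = 12779 − 10201 = 2578
S_yy = nΣy² − (Σy)² = 13·46780 − 668² = 608140 − 446224 = 161916
r = S_xy / √(S_xx·S_yy) = -5094 / √(2578·161916) = -5094 / √417419448 = -5094 / 20430.8455 = -0.2493

-0.2493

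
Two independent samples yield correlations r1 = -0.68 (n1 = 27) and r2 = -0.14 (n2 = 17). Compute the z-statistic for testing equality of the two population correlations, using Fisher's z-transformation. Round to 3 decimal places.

-2.046

Fisher z-transforms: z1 = atanh(-0.68) = -0.829114, z2 = atanh(-0.14) = -0.140926; difference d = -0.688188
Var(d) = 1/24 + 1/14 = 0.0416667 + 0.0714286 = 0.1130953
z = d/√Var(d) = -0.688188 / √0.1130953 = -0.688188 / 0.336296 = -2.046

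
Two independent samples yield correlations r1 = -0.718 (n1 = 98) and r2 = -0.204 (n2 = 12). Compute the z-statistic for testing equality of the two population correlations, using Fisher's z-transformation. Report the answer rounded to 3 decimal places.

-1.997

Fisher z-transforms: z1 = atanh(-0.718) = -0.903505, z2 = atanh(-0.204) = -0.206903; difference d = -0.696602
Var(d) = 1/95 + 1/9 = 0.0105263 + 0.1111111 = 0.1216374
z = d/√Var(d) = -0.696602 / √0.1216374 = -0.696602 / 0.348766 = -1.997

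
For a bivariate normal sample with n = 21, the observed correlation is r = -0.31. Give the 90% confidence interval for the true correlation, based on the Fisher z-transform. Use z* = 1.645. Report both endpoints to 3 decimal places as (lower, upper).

(-0.610, 0.067)

Fisher z: z_r = atanh(r) = ½·ln((1+(-0.31))/(1−(-0.31))) = -0.320545
SE(z) = 1/√(n−3) = 1/√18 = 0.235702
90% ⇒ z* = 1.645; margin = 1.645·0.235702 = 0.387730
CI on z-scale: (-0.708275, 0.067185)
Back-transform: tanh(-0.708275) = -0.609594, tanh(0.067185) = 0.067084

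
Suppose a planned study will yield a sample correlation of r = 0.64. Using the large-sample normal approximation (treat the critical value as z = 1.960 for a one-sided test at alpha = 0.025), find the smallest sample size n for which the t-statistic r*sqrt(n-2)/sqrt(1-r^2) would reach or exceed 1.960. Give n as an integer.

8

Need r·√(n−2)/√(1−r²) ≥ 1.960
√(n−2) ≥ 1.960·√(1−0.4096) / 0.64 = 1.960·0.768375 / 0.64 = 2.3531
n−2 ≥ 5.5371  ⇒  n ≥ 7.5371
Smallest integer n = 8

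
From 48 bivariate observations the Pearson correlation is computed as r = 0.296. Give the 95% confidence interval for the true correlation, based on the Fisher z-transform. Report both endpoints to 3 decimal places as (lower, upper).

z_r = atanh(0.296) = 0.305130;  SE = 1/√(n−3) = 1/√45 = 0.149071
z-limits: 0.305130 ± 1.960·0.149071 = 0.305130 ± 0.292179 = [0.012951, 0.597309]
ρ-limits: (tanh 0.012951, tanh 0.597309) = (0.013, 0.535)

(0.013, 0.535)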